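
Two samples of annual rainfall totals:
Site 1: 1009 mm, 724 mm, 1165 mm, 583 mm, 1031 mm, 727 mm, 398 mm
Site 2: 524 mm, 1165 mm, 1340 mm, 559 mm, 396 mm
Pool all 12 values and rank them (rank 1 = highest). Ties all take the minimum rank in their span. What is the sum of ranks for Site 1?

43

Sorted (descending): 1340, 1165, 1165, 1031, 1009, 727, 724, 583, 559, 524, 398, 396
The 2 values of 1165 occupy positions 2–3 → each gets rank 2.
Site 1 values → pooled ranks: 1009→5, 724→7, 1165→2, 583→8, 1031→4, 727→6, 398→11
Rank sum = 5 + 7 + 2 + 8 + 4 + 6 + 11 = 43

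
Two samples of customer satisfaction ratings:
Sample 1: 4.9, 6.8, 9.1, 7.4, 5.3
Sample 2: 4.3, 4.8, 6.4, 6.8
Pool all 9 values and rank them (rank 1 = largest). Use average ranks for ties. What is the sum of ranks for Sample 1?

Sorted (descending): 9.1, 7.4, 6.8, 6.8, 6.4, 5.3, 4.9, 4.8, 4.3
The 2 values of 6.8 occupy positions 3–4 → average rank (3+4)/2 = 3.5.
Sample 1 values → pooled ranks: 4.9→7, 6.8→3.5, 9.1→1, 7.4→2, 5.3→6
Rank sum = 7 + 3.5 + 1 + 2 + 6 = 19.5

19.5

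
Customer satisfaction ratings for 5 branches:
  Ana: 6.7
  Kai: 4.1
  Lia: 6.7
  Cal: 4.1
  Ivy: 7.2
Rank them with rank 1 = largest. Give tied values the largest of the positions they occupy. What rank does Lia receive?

Sorted (descending): 7.2, 6.7, 6.7, 4.1, 4.1
The 2 values of 6.7 occupy positions 2–3 → each gets rank 3.
The 2 values of 4.1 occupy positions 4–5 → each gets rank 5.
Lia has value 6.7 → rank 3.

3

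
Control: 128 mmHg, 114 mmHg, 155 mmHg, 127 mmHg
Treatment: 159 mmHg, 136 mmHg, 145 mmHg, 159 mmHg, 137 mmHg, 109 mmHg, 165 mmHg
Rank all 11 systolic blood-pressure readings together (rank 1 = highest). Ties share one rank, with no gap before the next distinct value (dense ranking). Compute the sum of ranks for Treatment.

30

Sorted (descending): 165, 159, 159, 155, 145, 137, 136, 128, 127, 114, 109
The 2 values of 159 share dense rank 2.
Remaining distinct values take the next consecutive integers.
Treatment values → pooled ranks: 159→2, 136→6, 145→4, 159→2, 137→5, 109→10, 165→1
Rank sum = 2 + 6 + 4 + 2 + 5 + 10 + 1 = 30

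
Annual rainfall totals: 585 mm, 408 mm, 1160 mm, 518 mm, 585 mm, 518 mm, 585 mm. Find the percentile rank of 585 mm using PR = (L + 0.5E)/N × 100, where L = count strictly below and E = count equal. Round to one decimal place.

N = 7.
Strictly below 585: 3. Equal to 585: 3.
PR = (3 + 0.5·3)/7 × 100 = 64.3

64.3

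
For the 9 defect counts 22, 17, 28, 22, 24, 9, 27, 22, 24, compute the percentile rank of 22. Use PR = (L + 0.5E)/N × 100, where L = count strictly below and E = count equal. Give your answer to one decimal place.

N = 9.
Strictly below 22: 2. Equal to 22: 3.
PR = (2 + 0.5·3)/9 × 100 = 38.9

38.9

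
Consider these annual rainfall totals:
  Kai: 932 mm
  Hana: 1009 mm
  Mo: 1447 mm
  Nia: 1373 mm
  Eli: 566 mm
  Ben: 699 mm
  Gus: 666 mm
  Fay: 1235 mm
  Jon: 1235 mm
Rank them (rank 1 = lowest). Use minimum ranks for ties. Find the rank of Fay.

Sorted (ascending): 566, 666, 699, 932, 1009, 1235, 1235, 1373, 1447
The 2 values of 1235 occupy positions 6–7 → each gets rank 6.
Fay has value 1235 mm → rank 6.

6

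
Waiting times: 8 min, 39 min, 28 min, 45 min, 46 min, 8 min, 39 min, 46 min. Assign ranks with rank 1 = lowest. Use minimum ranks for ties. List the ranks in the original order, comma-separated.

1, 4, 3, 6, 7, 1, 4, 7

Sorted (ascending): 8, 8, 28, 39, 39, 45, 46, 46
The 2 values of 8 occupy positions 1–2 → each gets rank 1.
The 2 values of 39 occupy positions 4–5 → each gets rank 4.
The 2 values of 46 occupy positions 7–8 → each gets rank 7.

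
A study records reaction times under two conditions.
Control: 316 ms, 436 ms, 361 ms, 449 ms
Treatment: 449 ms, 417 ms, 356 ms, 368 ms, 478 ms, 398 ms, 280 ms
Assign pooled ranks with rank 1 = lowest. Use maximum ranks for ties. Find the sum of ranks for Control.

24

Sorted (ascending): 280, 316, 356, 361, 368, 398, 417, 436, 449, 449, 478
The 2 values of 449 occupy positions 9–10 → each gets rank 10.
Control values → pooled ranks: 316→2, 436→8, 361→4, 449→10
Rank sum = 2 + 8 + 4 + 10 = 24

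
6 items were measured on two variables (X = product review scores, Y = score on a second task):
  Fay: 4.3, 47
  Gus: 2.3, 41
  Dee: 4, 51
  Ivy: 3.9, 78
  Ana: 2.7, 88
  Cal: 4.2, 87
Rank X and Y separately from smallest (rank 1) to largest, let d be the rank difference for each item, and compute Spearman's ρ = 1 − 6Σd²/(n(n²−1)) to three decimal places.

Ranks of variable 1: 6, 1, 4, 3, 2, 5
Ranks of variable 2: 2, 1, 3, 4, 6, 5
d = r₁ − r₂: 4, 0, 1, -1, -4, 0
d²: 16, 0, 1, 1, 16, 0; Σd² = 34
ρ = 1 − 6·34/(6·35) = 1 − 204/210 = 0.029

0.029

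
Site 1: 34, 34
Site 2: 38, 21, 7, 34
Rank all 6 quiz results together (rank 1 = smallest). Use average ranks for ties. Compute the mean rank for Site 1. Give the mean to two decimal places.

Sorted (ascending): 7, 21, 34, 34, 34, 38
The 3 values of 34 occupy positions 3–5 → average rank 4.
Site 1 values → pooled ranks: 34→4, 34→4
Mean rank = (4 + 4) / 2 = 4.00

4.00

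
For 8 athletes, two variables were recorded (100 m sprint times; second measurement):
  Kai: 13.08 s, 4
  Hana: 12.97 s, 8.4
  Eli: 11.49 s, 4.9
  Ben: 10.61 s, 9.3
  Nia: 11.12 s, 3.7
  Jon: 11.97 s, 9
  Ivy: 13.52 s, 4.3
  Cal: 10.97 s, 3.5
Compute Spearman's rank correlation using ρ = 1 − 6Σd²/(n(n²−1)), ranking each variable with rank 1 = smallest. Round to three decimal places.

-0.048

Ranks of variable 1: 7, 6, 4, 1, 3, 5, 8, 2
Ranks of variable 2: 3, 6, 5, 8, 2, 7, 4, 1
d = r₁ − r₂: 4, 0, -1, -7, 1, -2, 4, 1
d²: 16, 0, 1, 49, 1, 4, 16, 1; Σd² = 88
ρ = 1 − 6·88/(8·63) = 1 − 528/504 = -0.048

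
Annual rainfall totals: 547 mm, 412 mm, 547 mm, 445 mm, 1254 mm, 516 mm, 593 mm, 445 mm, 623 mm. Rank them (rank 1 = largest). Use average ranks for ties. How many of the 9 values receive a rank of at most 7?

Sorted (descending): 1254, 623, 593, 547, 547, 516, 445, 445, 412
The 2 values of 547 occupy positions 4–5 → average rank (4+5)/2 = 4.5.
The 2 values of 445 occupy positions 7–8 → average rank (7+8)/2 = 7.5.
Ranks ≤ 7: {1, 2, 3, 4.5, 4.5, 6} → 6 values.

6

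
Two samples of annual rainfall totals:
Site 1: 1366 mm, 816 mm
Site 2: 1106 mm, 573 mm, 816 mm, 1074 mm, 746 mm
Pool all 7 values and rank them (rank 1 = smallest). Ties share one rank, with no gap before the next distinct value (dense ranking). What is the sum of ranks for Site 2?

15

Sorted (ascending): 573, 746, 816, 816, 1074, 1106, 1366
The 2 values of 816 share dense rank 3.
Remaining distinct values take the next consecutive integers.
Site 2 values → pooled ranks: 1106→5, 573→1, 816→3, 1074→4, 746→2
Rank sum = 5 + 1 + 3 + 4 + 2 = 15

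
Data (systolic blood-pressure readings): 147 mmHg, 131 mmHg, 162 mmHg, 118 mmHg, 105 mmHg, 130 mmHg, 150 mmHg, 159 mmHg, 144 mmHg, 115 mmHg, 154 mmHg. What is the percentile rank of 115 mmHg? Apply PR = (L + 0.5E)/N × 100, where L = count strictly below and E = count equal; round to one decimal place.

13.6

N = 11.
Strictly below 115: 1. Equal to 115: 1.
PR = (1 + 0.5·1)/11 × 100 = 13.6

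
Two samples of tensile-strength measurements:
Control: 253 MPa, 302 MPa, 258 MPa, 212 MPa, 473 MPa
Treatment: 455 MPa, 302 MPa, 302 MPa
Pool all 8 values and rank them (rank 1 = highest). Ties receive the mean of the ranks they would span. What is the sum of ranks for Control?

Sorted (descending): 473, 455, 302, 302, 302, 258, 253, 212
The 3 values of 302 occupy positions 3–5 → average rank 4.
Control values → pooled ranks: 253→7, 302→4, 258→6, 212→8, 473→1
Rank sum = 7 + 4 + 6 + 8 + 1 = 26

26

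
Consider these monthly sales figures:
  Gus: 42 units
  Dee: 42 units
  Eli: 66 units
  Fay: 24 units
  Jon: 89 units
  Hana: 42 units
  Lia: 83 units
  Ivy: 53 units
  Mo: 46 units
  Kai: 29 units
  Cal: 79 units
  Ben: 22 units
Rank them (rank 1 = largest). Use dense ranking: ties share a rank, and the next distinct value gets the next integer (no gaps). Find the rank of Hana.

Sorted (descending): 89, 83, 79, 66, 53, 46, 42, 42, 42, 29, 24, 22
The 3 values of 42 share dense rank 7.
Remaining distinct values take the next consecutive integers.
Hana has value 42 units → rank 7.

7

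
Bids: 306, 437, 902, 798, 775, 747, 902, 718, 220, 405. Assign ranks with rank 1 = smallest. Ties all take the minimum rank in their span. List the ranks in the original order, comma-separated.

2, 4, 9, 8, 7, 6, 9, 5, 1, 3

Sorted (ascending): 220, 306, 405, 437, 718, 747, 775, 798, 902, 902
The 2 values of 902 occupy positions 9–10 → each gets rank 9.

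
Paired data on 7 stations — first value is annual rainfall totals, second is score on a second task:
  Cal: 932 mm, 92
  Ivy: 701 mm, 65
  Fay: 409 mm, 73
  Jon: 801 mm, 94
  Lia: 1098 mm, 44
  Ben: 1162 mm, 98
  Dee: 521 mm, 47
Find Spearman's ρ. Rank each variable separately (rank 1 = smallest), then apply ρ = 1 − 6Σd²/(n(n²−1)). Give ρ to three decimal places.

Ranks of variable 1: 5, 3, 1, 4, 6, 7, 2
Ranks of variable 2: 5, 3, 4, 6, 1, 7, 2
d = r₁ − r₂: 0, 0, -3, -2, 5, 0, 0
d²: 0, 0, 9, 4, 25, 0, 0; Σd² = 38
ρ = 1 − 6·38/(7·48) = 1 − 228/336 = 0.321

0.321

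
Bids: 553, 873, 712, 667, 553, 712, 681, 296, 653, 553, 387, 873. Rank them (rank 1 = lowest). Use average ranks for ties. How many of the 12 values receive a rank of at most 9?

Sorted (ascending): 296, 387, 553, 553, 553, 653, 667, 681, 712, 712, 873, 873
The 3 values of 553 occupy positions 3–5 → average rank 4.
The 2 values of 712 occupy positions 9–10 → average rank (9+10)/2 = 9.5.
The 2 values of 873 occupy positions 11–12 → average rank (11+12)/2 = 11.5.
Ranks ≤ 9: {1, 2, 4, 4, 4, 6, 7, 8} → 8 values.

8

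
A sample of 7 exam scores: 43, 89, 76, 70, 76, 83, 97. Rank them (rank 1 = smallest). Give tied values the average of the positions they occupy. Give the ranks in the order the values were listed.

1, 6, 3.5, 2, 3.5, 5, 7

Sorted (ascending): 43, 70, 76, 76, 83, 89, 97
The 2 values of 76 occupy positions 3–4 → average rank (3+4)/2 = 3.5.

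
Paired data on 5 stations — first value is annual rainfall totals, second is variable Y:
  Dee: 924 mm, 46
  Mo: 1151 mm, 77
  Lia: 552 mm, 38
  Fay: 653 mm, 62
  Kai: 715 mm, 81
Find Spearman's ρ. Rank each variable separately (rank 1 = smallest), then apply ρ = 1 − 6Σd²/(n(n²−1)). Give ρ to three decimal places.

Ranks of variable 1: 4, 5, 1, 2, 3
Ranks of variable 2: 2, 4, 1, 3, 5
d = r₁ − r₂: 2, 1, 0, -1, -2
d²: 4, 1, 0, 1, 4; Σd² = 10
ρ = 1 − 6·10/(5·24) = 1 − 60/120 = 0.500

0.500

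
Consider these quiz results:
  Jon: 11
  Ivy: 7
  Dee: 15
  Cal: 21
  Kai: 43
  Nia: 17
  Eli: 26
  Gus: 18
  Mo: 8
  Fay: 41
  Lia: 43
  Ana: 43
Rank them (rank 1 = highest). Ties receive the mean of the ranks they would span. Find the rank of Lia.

2

Sorted (descending): 43, 43, 43, 41, 26, 21, 18, 17, 15, 11, 8, 7
The 3 values of 43 occupy positions 1–3 → average rank 2.
Lia has value 43 → rank 2.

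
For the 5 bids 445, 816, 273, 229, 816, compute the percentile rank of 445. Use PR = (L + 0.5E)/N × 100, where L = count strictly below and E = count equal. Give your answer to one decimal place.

N = 5.
Strictly below 445: 2. Equal to 445: 1.
PR = (2 + 0.5·1)/5 × 100 = 50.0

50.0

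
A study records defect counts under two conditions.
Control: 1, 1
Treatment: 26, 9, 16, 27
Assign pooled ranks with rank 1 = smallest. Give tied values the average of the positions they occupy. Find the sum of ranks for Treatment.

Sorted (ascending): 1, 1, 9, 16, 26, 27
The 2 values of 1 occupy positions 1–2 → average rank (1+2)/2 = 1.5.
Treatment values → pooled ranks: 26→5, 9→3, 16→4, 27→6
Rank sum = 5 + 3 + 4 + 6 = 18

18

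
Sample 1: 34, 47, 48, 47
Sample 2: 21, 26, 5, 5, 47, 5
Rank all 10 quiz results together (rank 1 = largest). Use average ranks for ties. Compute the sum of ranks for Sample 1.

Sorted (descending): 48, 47, 47, 47, 34, 26, 21, 5, 5, 5
The 3 values of 47 occupy positions 2–4 → average rank 3.
The 3 values of 5 occupy positions 8–10 → average rank 9.
Sample 1 values → pooled ranks: 34→5, 47→3, 48→1, 47→3
Rank sum = 5 + 3 + 1 + 3 = 12

12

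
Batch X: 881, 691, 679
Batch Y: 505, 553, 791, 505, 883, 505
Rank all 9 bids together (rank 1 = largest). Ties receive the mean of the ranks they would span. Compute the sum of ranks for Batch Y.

34

Sorted (descending): 883, 881, 791, 691, 679, 553, 505, 505, 505
The 3 values of 505 occupy positions 7–9 → average rank 8.
Batch Y values → pooled ranks: 505→8, 553→6, 791→3, 505→8, 883→1, 505→8
Rank sum = 8 + 6 + 3 + 8 + 1 + 8 = 34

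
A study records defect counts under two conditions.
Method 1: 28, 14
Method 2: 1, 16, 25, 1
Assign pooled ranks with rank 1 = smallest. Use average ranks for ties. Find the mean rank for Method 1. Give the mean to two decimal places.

4.50

Sorted (ascending): 1, 1, 14, 16, 25, 28
The 2 values of 1 occupy positions 1–2 → average rank (1+2)/2 = 1.5.
Method 1 values → pooled ranks: 28→6, 14→3
Mean rank = (6 + 3) / 2 = 4.50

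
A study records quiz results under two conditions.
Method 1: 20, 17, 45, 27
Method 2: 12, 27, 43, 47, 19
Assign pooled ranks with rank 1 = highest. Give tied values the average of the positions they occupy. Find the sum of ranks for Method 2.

Sorted (descending): 47, 45, 43, 27, 27, 20, 19, 17, 12
The 2 values of 27 occupy positions 4–5 → average rank (4+5)/2 = 4.5.
Method 2 values → pooled ranks: 12→9, 27→4.5, 43→3, 47→1, 19→7
Rank sum = 9 + 4.5 + 3 + 1 + 7 = 24.5

24.5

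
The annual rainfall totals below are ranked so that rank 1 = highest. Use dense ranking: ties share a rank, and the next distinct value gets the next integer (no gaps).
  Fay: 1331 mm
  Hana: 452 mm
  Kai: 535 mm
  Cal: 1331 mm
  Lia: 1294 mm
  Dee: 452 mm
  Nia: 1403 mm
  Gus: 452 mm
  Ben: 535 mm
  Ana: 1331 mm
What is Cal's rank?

2

Sorted (descending): 1403, 1331, 1331, 1331, 1294, 535, 535, 452, 452, 452
The 3 values of 1331 share dense rank 2.
The 2 values of 535 share dense rank 4.
The 3 values of 452 share dense rank 5.
Remaining distinct values take the next consecutive integers.
Cal has value 1331 mm → rank 2.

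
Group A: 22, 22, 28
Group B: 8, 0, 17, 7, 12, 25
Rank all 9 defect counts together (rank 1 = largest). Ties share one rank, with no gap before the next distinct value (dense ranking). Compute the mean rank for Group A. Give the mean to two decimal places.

2.33

Sorted (descending): 28, 25, 22, 22, 17, 12, 8, 7, 0
The 2 values of 22 share dense rank 3.
Remaining distinct values take the next consecutive integers.
Group A values → pooled ranks: 22→3, 22→3, 28→1
Mean rank = (3 + 3 + 1) / 3 = 2.33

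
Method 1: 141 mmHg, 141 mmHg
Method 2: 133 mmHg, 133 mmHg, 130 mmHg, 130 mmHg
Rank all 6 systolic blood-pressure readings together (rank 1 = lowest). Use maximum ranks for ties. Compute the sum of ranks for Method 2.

12

Sorted (ascending): 130, 130, 133, 133, 141, 141
The 2 values of 130 occupy positions 1–2 → each gets rank 2.
The 2 values of 133 occupy positions 3–4 → each gets rank 4.
The 2 values of 141 occupy positions 5–6 → each gets rank 6.
Method 2 values → pooled ranks: 133→4, 133→4, 130→2, 130→2
Rank sum = 4 + 4 + 2 + 2 = 12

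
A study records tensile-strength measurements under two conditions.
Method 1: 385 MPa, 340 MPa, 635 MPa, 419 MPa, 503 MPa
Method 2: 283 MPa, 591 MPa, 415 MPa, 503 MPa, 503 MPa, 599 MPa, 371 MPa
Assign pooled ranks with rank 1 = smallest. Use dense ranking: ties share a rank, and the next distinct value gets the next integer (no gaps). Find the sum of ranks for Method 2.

40

Sorted (ascending): 283, 340, 371, 385, 415, 419, 503, 503, 503, 591, 599, 635
The 3 values of 503 share dense rank 7.
Remaining distinct values take the next consecutive integers.
Method 2 values → pooled ranks: 283→1, 591→8, 415→5, 503→7, 503→7, 599→9, 371→3
Rank sum = 1 + 8 + 5 + 7 + 7 + 9 + 3 = 40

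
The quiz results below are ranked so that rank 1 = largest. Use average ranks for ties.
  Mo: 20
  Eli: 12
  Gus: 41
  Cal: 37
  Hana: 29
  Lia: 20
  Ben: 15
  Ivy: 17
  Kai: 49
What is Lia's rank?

5.5

Sorted (descending): 49, 41, 37, 29, 20, 20, 17, 15, 12
The 2 values of 20 occupy positions 5–6 → average rank (5+6)/2 = 5.5.
Lia has value 20 → rank 5.5.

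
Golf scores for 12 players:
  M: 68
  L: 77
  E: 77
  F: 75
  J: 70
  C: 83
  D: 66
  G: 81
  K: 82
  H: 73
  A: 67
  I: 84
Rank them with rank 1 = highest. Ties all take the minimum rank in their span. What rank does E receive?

5

Sorted (descending): 84, 83, 82, 81, 77, 77, 75, 73, 70, 68, 67, 66
The 2 values of 77 occupy positions 5–6 → each gets rank 5.
E has value 77 → rank 5.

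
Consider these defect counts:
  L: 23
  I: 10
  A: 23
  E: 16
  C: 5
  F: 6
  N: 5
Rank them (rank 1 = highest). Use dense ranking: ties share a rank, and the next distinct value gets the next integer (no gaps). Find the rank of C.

Sorted (descending): 23, 23, 16, 10, 6, 5, 5
The 2 values of 23 share dense rank 1.
The 2 values of 5 share dense rank 5.
Remaining distinct values take the next consecutive integers.
C has value 5 → rank 5.

5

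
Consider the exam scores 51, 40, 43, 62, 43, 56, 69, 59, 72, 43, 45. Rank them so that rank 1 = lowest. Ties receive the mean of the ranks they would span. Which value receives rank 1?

Sorted (ascending): 40, 43, 43, 43, 45, 51, 56, 59, 62, 69, 72
The 3 values of 43 occupy positions 2–4 → average rank 3.
Rank 1 → value 40.

40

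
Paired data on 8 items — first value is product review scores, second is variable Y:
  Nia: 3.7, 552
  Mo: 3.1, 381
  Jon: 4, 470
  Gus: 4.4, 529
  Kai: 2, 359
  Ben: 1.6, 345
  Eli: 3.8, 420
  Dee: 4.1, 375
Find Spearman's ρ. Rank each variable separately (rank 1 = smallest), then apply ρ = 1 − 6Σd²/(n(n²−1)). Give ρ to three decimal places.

0.595

Ranks of variable 1: 4, 3, 6, 8, 2, 1, 5, 7
Ranks of variable 2: 8, 4, 6, 7, 2, 1, 5, 3
d = r₁ − r₂: -4, -1, 0, 1, 0, 0, 0, 4
d²: 16, 1, 0, 1, 0, 0, 0, 16; Σd² = 34
ρ = 1 − 6·34/(8·63) = 1 − 204/504 = 0.595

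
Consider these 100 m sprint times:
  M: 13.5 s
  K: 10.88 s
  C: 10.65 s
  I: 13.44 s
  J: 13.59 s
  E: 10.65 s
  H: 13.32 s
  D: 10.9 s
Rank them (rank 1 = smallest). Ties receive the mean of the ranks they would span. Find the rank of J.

Sorted (ascending): 10.65, 10.65, 10.88, 10.9, 13.32, 13.44, 13.5, 13.59
The 2 values of 10.65 occupy positions 1–2 → average rank (1+2)/2 = 1.5.
J has value 13.59 s → rank 8.

8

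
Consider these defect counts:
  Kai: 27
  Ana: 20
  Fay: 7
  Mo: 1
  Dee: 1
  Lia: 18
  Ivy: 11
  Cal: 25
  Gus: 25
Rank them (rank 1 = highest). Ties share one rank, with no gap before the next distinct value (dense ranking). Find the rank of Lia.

Sorted (descending): 27, 25, 25, 20, 18, 11, 7, 1, 1
The 2 values of 25 share dense rank 2.
The 2 values of 1 share dense rank 7.
Remaining distinct values take the next consecutive integers.
Lia has value 18 → rank 4.

4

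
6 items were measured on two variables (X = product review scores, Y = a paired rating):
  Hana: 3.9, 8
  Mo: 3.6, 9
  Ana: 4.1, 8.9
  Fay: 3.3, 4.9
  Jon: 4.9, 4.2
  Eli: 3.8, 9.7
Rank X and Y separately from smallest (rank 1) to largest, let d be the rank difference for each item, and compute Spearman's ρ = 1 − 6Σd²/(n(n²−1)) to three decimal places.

Ranks of variable 1: 4, 2, 5, 1, 6, 3
Ranks of variable 2: 3, 5, 4, 2, 1, 6
d = r₁ − r₂: 1, -3, 1, -1, 5, -3
d²: 1, 9, 1, 1, 25, 9; Σd² = 46
ρ = 1 − 6·46/(6·35) = 1 − 276/210 = -0.314

-0.314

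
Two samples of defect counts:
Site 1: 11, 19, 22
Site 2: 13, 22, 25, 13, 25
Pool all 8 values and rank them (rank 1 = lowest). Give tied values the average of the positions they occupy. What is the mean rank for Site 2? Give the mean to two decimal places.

5.10

Sorted (ascending): 11, 13, 13, 19, 22, 22, 25, 25
The 2 values of 13 occupy positions 2–3 → average rank (2+3)/2 = 2.5.
The 2 values of 22 occupy positions 5–6 → average rank (5+6)/2 = 5.5.
The 2 values of 25 occupy positions 7–8 → average rank (7+8)/2 = 7.5.
Site 2 values → pooled ranks: 13→2.5, 22→5.5, 25→7.5, 13→2.5, 25→7.5
Mean rank = (2.5 + 5.5 + 7.5 + 2.5 + 7.5) / 5 = 5.10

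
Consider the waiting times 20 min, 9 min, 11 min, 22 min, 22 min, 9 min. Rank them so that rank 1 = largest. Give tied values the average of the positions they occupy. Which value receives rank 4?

Sorted (descending): 22, 22, 20, 11, 9, 9
The 2 values of 22 occupy positions 1–2 → average rank (1+2)/2 = 1.5.
The 2 values of 9 occupy positions 5–6 → average rank (5+6)/2 = 5.5.
Rank 4 → value 11.

11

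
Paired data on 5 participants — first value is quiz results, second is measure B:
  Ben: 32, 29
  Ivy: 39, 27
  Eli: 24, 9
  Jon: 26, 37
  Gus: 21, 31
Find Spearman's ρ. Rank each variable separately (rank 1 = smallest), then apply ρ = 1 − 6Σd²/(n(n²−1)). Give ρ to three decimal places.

Ranks of variable 1: 4, 5, 2, 3, 1
Ranks of variable 2: 3, 2, 1, 5, 4
d = r₁ − r₂: 1, 3, 1, -2, -3
d²: 1, 9, 1, 4, 9; Σd² = 24
ρ = 1 − 6·24/(5·24) = 1 − 144/120 = -0.200

-0.200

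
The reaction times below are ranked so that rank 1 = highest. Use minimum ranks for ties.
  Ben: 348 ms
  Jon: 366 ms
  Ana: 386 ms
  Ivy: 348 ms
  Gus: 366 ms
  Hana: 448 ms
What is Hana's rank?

1

Sorted (descending): 448, 386, 366, 366, 348, 348
The 2 values of 366 occupy positions 3–4 → each gets rank 3.
The 2 values of 348 occupy positions 5–6 → each gets rank 5.
Hana has value 448 ms → rank 1.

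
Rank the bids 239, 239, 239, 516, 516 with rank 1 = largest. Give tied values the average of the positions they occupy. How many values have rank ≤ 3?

Sorted (descending): 516, 516, 239, 239, 239
The 2 values of 516 occupy positions 1–2 → average rank (1+2)/2 = 1.5.
The 3 values of 239 occupy positions 3–5 → average rank 4.
Ranks ≤ 3: {1.5, 1.5} → 2 values.

2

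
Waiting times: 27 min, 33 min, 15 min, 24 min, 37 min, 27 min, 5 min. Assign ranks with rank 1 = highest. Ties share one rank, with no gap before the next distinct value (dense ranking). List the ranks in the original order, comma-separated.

Sorted (descending): 37, 33, 27, 27, 24, 15, 5
The 2 values of 27 share dense rank 3.
Remaining distinct values take the next consecutive integers.

3, 2, 5, 4, 1, 3, 6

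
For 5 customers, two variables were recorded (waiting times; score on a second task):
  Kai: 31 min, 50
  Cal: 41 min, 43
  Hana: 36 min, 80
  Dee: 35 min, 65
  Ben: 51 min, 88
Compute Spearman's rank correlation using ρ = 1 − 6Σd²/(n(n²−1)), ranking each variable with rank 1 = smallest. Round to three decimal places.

0.400

Ranks of variable 1: 1, 4, 3, 2, 5
Ranks of variable 2: 2, 1, 4, 3, 5
d = r₁ − r₂: -1, 3, -1, -1, 0
d²: 1, 9, 1, 1, 0; Σd² = 12
ρ = 1 − 6·12/(5·24) = 1 − 72/120 = 0.400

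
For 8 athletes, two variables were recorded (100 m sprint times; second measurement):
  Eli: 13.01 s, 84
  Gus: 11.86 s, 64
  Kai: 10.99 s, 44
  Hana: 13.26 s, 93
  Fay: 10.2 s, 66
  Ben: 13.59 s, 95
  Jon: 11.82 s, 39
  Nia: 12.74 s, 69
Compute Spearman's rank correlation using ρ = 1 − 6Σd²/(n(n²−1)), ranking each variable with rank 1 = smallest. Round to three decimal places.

Ranks of variable 1: 6, 4, 2, 7, 1, 8, 3, 5
Ranks of variable 2: 6, 3, 2, 7, 4, 8, 1, 5
d = r₁ − r₂: 0, 1, 0, 0, -3, 0, 2, 0
d²: 0, 1, 0, 0, 9, 0, 4, 0; Σd² = 14
ρ = 1 − 6·14/(8·63) = 1 − 84/504 = 0.833

0.833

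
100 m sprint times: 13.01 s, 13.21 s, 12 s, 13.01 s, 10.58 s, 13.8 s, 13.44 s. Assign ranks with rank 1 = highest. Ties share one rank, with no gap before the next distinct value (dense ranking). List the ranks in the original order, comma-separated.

4, 3, 5, 4, 6, 1, 2

Sorted (descending): 13.8, 13.44, 13.21, 13.01, 13.01, 12, 10.58
The 2 values of 13.01 share dense rank 4.
Remaining distinct values take the next consecutive integers.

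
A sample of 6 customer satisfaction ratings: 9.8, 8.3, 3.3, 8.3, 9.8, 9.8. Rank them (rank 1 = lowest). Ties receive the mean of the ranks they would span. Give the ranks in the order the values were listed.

5, 2.5, 1, 2.5, 5, 5

Sorted (ascending): 3.3, 8.3, 8.3, 9.8, 9.8, 9.8
The 2 values of 8.3 occupy positions 2–3 → average rank (2+3)/2 = 2.5.
The 3 values of 9.8 occupy positions 4–6 → average rank 5.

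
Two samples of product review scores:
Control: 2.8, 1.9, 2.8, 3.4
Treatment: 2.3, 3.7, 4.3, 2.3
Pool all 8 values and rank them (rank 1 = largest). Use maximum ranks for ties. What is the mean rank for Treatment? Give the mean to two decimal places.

Sorted (descending): 4.3, 3.7, 3.4, 2.8, 2.8, 2.3, 2.3, 1.9
The 2 values of 2.8 occupy positions 4–5 → each gets rank 5.
The 2 values of 2.3 occupy positions 6–7 → each gets rank 7.
Treatment values → pooled ranks: 2.3→7, 3.7→2, 4.3→1, 2.3→7
Mean rank = (7 + 2 + 1 + 7) / 4 = 4.25

4.25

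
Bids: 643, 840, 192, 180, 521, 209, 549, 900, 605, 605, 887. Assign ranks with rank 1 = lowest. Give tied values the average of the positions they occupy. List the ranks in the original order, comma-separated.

8, 9, 2, 1, 4, 3, 5, 11, 6.5, 6.5, 10

Sorted (ascending): 180, 192, 209, 521, 549, 605, 605, 643, 840, 887, 900
The 2 values of 605 occupy positions 6–7 → average rank (6+7)/2 = 6.5.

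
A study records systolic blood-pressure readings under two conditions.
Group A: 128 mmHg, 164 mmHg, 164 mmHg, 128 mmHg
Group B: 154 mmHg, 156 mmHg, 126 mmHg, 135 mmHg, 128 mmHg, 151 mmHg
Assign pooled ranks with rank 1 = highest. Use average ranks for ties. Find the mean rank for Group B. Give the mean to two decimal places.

Sorted (descending): 164, 164, 156, 154, 151, 135, 128, 128, 128, 126
The 2 values of 164 occupy positions 1–2 → average rank (1+2)/2 = 1.5.
The 3 values of 128 occupy positions 7–9 → average rank 8.
Group B values → pooled ranks: 154→4, 156→3, 126→10, 135→6, 128→8, 151→5
Mean rank = (4 + 3 + 10 + 6 + 8 + 5) / 6 = 6.00

6.00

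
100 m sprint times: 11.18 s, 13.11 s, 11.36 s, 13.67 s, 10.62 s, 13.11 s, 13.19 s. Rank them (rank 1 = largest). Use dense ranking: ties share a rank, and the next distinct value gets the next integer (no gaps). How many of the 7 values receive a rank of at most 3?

4

Sorted (descending): 13.67, 13.19, 13.11, 13.11, 11.36, 11.18, 10.62
The 2 values of 13.11 share dense rank 3.
Remaining distinct values take the next consecutive integers.
Ranks ≤ 3: {1, 2, 3, 3} → 4 values.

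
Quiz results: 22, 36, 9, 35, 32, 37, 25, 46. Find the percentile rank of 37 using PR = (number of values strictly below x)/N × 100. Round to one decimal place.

75.0

N = 8.
Strictly below 37: 6. Equal to 37: 1.
PR = 6/8 × 100 = 75.0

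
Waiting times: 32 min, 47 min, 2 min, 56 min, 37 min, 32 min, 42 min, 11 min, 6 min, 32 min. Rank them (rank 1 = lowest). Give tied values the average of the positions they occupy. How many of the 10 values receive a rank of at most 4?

Sorted (ascending): 2, 6, 11, 32, 32, 32, 37, 42, 47, 56
The 3 values of 32 occupy positions 4–6 → average rank 5.
Ranks ≤ 4: {1, 2, 3} → 3 values.

3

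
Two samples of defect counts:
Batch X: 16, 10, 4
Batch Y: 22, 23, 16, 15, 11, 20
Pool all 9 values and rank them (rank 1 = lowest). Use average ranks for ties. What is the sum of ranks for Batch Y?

Sorted (ascending): 4, 10, 11, 15, 16, 16, 20, 22, 23
The 2 values of 16 occupy positions 5–6 → average rank (5+6)/2 = 5.5.
Batch Y values → pooled ranks: 22→8, 23→9, 16→5.5, 15→4, 11→3, 20→7
Rank sum = 8 + 9 + 5.5 + 4 + 3 + 7 = 36.5

36.5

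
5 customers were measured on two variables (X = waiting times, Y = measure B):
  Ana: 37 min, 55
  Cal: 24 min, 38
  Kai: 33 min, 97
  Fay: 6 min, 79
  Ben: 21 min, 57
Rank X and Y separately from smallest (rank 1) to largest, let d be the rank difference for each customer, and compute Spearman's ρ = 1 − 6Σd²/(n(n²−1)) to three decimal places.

Ranks of variable 1: 5, 3, 4, 1, 2
Ranks of variable 2: 2, 1, 5, 4, 3
d = r₁ − r₂: 3, 2, -1, -3, -1
d²: 9, 4, 1, 9, 1; Σd² = 24
ρ = 1 − 6·24/(5·24) = 1 − 144/120 = -0.200

-0.200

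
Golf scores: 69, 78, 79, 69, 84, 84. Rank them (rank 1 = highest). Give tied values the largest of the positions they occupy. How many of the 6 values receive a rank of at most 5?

4

Sorted (descending): 84, 84, 79, 78, 69, 69
The 2 values of 84 occupy positions 1–2 → each gets rank 2.
The 2 values of 69 occupy positions 5–6 → each gets rank 6.
Ranks ≤ 5: {2, 2, 3, 4} → 4 values.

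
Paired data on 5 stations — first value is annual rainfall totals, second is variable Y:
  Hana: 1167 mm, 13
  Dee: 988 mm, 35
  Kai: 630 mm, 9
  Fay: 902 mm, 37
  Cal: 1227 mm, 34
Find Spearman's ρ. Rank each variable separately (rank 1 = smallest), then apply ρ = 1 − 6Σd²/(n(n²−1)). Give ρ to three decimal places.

Ranks of variable 1: 4, 3, 1, 2, 5
Ranks of variable 2: 2, 4, 1, 5, 3
d = r₁ − r₂: 2, -1, 0, -3, 2
d²: 4, 1, 0, 9, 4; Σd² = 18
ρ = 1 − 6·18/(5·24) = 1 − 108/120 = 0.100

0.100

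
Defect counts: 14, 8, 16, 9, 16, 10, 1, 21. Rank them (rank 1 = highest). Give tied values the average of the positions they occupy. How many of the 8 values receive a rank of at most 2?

1

Sorted (descending): 21, 16, 16, 14, 10, 9, 8, 1
The 2 values of 16 occupy positions 2–3 → average rank (2+3)/2 = 2.5.
Ranks ≤ 2: {1} → 1 value.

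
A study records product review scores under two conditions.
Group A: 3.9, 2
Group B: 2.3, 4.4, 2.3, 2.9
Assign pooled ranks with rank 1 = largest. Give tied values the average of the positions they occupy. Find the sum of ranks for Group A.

8

Sorted (descending): 4.4, 3.9, 2.9, 2.3, 2.3, 2
The 2 values of 2.3 occupy positions 4–5 → average rank (4+5)/2 = 4.5.
Group A values → pooled ranks: 3.9→2, 2→6
Rank sum = 2 + 6 = 8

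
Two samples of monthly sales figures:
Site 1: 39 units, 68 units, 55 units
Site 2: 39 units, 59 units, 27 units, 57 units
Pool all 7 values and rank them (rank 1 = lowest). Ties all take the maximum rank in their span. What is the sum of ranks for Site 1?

Sorted (ascending): 27, 39, 39, 55, 57, 59, 68
The 2 values of 39 occupy positions 2–3 → each gets rank 3.
Site 1 values → pooled ranks: 39→3, 68→7, 55→4
Rank sum = 3 + 7 + 4 = 14

14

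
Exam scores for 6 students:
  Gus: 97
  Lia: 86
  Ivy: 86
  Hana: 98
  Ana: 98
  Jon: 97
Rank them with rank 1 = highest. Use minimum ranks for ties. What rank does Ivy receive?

5

Sorted (descending): 98, 98, 97, 97, 86, 86
The 2 values of 98 occupy positions 1–2 → each gets rank 1.
The 2 values of 97 occupy positions 3–4 → each gets rank 3.
The 2 values of 86 occupy positions 5–6 → each gets rank 5.
Ivy has value 86 → rank 5.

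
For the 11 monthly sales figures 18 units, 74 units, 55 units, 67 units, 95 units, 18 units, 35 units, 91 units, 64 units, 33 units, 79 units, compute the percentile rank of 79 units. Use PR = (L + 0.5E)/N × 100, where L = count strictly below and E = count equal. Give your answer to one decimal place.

77.3

N = 11.
Strictly below 79: 8. Equal to 79: 1.
PR = (8 + 0.5·1)/11 × 100 = 77.3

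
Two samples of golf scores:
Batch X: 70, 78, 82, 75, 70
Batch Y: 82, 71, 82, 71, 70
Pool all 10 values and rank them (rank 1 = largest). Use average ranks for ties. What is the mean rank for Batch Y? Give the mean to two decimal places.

Sorted (descending): 82, 82, 82, 78, 75, 71, 71, 70, 70, 70
The 3 values of 82 occupy positions 1–3 → average rank 2.
The 2 values of 71 occupy positions 6–7 → average rank (6+7)/2 = 6.5.
The 3 values of 70 occupy positions 8–10 → average rank 9.
Batch Y values → pooled ranks: 82→2, 71→6.5, 82→2, 71→6.5, 70→9
Mean rank = (2 + 6.5 + 2 + 6.5 + 9) / 5 = 5.20

5.20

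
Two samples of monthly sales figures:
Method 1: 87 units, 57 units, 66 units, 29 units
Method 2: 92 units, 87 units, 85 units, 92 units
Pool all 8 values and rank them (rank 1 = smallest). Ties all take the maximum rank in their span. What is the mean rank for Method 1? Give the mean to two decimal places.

3.00

Sorted (ascending): 29, 57, 66, 85, 87, 87, 92, 92
The 2 values of 87 occupy positions 5–6 → each gets rank 6.
The 2 values of 92 occupy positions 7–8 → each gets rank 8.
Method 1 values → pooled ranks: 87→6, 57→2, 66→3, 29→1
Mean rank = (6 + 2 + 3 + 1) / 4 = 3.00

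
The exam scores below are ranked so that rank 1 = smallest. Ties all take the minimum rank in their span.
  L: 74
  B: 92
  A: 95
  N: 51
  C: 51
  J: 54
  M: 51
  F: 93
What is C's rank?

1

Sorted (ascending): 51, 51, 51, 54, 74, 92, 93, 95
The 3 values of 51 occupy positions 1–3 → each gets rank 1.
C has value 51 → rank 1.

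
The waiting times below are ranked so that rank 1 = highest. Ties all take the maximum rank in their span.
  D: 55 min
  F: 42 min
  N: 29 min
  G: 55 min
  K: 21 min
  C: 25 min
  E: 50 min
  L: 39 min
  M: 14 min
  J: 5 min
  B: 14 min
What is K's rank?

Sorted (descending): 55, 55, 50, 42, 39, 29, 25, 21, 14, 14, 5
The 2 values of 55 occupy positions 1–2 → each gets rank 2.
The 2 values of 14 occupy positions 9–10 → each gets rank 10.
K has value 21 min → rank 8.

8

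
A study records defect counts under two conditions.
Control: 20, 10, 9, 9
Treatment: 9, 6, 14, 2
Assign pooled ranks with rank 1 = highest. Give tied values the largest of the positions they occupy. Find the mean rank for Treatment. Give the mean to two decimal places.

Sorted (descending): 20, 14, 10, 9, 9, 9, 6, 2
The 3 values of 9 occupy positions 4–6 → each gets rank 6.
Treatment values → pooled ranks: 9→6, 6→7, 14→2, 2→8
Mean rank = (6 + 7 + 2 + 8) / 4 = 5.75

5.75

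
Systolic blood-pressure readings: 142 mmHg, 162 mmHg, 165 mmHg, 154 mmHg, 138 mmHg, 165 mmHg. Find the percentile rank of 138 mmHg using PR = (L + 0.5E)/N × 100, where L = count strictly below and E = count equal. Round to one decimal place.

N = 6.
Strictly below 138: 0. Equal to 138: 1.
PR = (0 + 0.5·1)/6 × 100 = 8.3

8.3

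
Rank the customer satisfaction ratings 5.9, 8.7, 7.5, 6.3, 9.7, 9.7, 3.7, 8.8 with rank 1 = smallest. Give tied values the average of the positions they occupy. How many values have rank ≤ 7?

Sorted (ascending): 3.7, 5.9, 6.3, 7.5, 8.7, 8.8, 9.7, 9.7
The 2 values of 9.7 occupy positions 7–8 → average rank (7+8)/2 = 7.5.
Ranks ≤ 7: {1, 2, 3, 4, 5, 6} → 6 values.

6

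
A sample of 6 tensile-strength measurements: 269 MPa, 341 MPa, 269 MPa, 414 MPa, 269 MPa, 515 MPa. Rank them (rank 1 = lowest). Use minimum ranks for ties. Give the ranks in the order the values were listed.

Sorted (ascending): 269, 269, 269, 341, 414, 515
The 3 values of 269 occupy positions 1–3 → each gets rank 1.

1, 4, 1, 5, 1, 6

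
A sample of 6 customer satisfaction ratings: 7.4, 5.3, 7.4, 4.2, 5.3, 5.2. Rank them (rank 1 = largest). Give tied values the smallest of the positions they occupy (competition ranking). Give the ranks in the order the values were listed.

1, 3, 1, 6, 3, 5

Sorted (descending): 7.4, 7.4, 5.3, 5.3, 5.2, 4.2
The 2 values of 7.4 occupy positions 1–2 → each gets rank 1.
The 2 values of 5.3 occupy positions 3–4 → each gets rank 3.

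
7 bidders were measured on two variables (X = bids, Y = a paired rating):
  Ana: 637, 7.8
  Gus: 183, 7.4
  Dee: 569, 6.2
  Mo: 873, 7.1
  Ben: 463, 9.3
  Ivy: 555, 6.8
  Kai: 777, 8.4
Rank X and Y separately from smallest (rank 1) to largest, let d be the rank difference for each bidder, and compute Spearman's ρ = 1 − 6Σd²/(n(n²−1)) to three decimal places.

-0.071

Ranks of variable 1: 5, 1, 4, 7, 2, 3, 6
Ranks of variable 2: 5, 4, 1, 3, 7, 2, 6
d = r₁ − r₂: 0, -3, 3, 4, -5, 1, 0
d²: 0, 9, 9, 16, 25, 1, 0; Σd² = 60
ρ = 1 − 6·60/(7·48) = 1 − 360/336 = -0.071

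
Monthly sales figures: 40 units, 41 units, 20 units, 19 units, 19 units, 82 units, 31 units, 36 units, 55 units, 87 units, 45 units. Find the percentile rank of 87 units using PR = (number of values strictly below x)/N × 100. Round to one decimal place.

N = 11.
Strictly below 87: 10. Equal to 87: 1.
PR = 10/11 × 100 = 90.9

90.9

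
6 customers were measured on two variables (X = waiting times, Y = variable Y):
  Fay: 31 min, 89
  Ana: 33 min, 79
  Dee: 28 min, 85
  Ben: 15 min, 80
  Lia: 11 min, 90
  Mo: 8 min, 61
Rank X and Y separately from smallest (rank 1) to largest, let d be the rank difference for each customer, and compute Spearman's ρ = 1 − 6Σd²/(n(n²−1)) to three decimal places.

Ranks of variable 1: 5, 6, 4, 3, 2, 1
Ranks of variable 2: 5, 2, 4, 3, 6, 1
d = r₁ − r₂: 0, 4, 0, 0, -4, 0
d²: 0, 16, 0, 0, 16, 0; Σd² = 32
ρ = 1 − 6·32/(6·35) = 1 − 192/210 = 0.086

0.086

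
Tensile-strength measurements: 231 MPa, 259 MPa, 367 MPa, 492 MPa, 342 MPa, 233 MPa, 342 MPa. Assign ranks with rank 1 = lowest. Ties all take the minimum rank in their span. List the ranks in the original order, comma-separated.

1, 3, 6, 7, 4, 2, 4

Sorted (ascending): 231, 233, 259, 342, 342, 367, 492
The 2 values of 342 occupy positions 4–5 → each gets rank 4.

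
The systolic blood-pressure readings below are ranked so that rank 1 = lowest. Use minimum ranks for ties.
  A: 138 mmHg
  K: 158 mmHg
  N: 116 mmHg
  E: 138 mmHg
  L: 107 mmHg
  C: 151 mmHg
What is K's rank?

Sorted (ascending): 107, 116, 138, 138, 151, 158
The 2 values of 138 occupy positions 3–4 → each gets rank 3.
K has value 158 mmHg → rank 6.

6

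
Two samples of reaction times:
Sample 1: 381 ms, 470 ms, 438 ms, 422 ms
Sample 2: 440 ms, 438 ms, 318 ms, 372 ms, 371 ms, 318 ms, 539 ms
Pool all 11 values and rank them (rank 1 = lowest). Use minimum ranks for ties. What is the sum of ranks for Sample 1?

Sorted (ascending): 318, 318, 371, 372, 381, 422, 438, 438, 440, 470, 539
The 2 values of 318 occupy positions 1–2 → each gets rank 1.
The 2 values of 438 occupy positions 7–8 → each gets rank 7.
Sample 1 values → pooled ranks: 381→5, 470→10, 438→7, 422→6
Rank sum = 5 + 10 + 7 + 6 = 28

28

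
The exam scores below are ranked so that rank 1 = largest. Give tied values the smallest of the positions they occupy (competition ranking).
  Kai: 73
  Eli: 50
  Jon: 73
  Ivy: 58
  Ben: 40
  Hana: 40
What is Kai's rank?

1

Sorted (descending): 73, 73, 58, 50, 40, 40
The 2 values of 73 occupy positions 1–2 → each gets rank 1.
The 2 values of 40 occupy positions 5–6 → each gets rank 5.
Kai has value 73 → rank 1.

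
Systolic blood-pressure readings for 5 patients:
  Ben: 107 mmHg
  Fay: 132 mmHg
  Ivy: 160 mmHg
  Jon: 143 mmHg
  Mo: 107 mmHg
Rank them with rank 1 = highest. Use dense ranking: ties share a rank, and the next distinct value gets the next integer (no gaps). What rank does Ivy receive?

1

Sorted (descending): 160, 143, 132, 107, 107
The 2 values of 107 share dense rank 4.
Remaining distinct values take the next consecutive integers.
Ivy has value 160 mmHg → rank 1.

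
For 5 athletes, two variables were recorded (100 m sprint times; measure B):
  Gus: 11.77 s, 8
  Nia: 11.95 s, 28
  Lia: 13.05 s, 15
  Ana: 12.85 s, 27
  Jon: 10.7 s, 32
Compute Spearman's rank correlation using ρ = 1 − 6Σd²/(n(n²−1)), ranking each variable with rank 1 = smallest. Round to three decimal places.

-0.400

Ranks of variable 1: 2, 3, 5, 4, 1
Ranks of variable 2: 1, 4, 2, 3, 5
d = r₁ − r₂: 1, -1, 3, 1, -4
d²: 1, 1, 9, 1, 16; Σd² = 28
ρ = 1 − 6·28/(5·24) = 1 − 168/120 = -0.400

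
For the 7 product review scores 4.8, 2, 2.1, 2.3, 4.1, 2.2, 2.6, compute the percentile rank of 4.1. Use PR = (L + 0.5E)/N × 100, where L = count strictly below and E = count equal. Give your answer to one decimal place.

N = 7.
Strictly below 4.1: 5. Equal to 4.1: 1.
PR = (5 + 0.5·1)/7 × 100 = 78.6

78.6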